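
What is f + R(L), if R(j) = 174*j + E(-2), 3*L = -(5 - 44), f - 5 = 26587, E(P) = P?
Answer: 28852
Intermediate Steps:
f = 26592 (f = 5 + 26587 = 26592)
L = 13 (L = (-(5 - 44))/3 = (-1*(-39))/3 = (⅓)*39 = 13)
R(j) = -2 + 174*j (R(j) = 174*j - 2 = -2 + 174*j)
f + R(L) = 26592 + (-2 + 174*13) = 26592 + (-2 + 2262) = 26592 + 2260 = 28852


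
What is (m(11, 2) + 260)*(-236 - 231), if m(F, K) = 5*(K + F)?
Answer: -151775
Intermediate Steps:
m(F, K) = 5*F + 5*K (m(F, K) = 5*(F + K) = 5*F + 5*K)
(m(11, 2) + 260)*(-236 - 231) = ((5*11 + 5*2) + 260)*(-236 - 231) = ((55 + 10) + 260)*(-467) = (65 + 260)*(-467) = 325*(-467) = -151775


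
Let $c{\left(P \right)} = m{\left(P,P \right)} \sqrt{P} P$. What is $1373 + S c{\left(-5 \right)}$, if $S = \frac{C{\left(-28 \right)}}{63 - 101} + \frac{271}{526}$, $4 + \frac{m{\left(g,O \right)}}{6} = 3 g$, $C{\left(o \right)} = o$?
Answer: $1373 + \frac{187695 i \sqrt{5}}{263} \approx 1373.0 + 1595.8 i$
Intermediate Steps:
$m{\left(g,O \right)} = -24 + 18 g$ ($m{\left(g,O \right)} = -24 + 6 \cdot 3 g = -24 + 18 g$)
$c{\left(P \right)} = P^{\frac{3}{2}} \left(-24 + 18 P\right)$ ($c{\left(P \right)} = \left(-24 + 18 P\right) \sqrt{P} P = \sqrt{P} \left(-24 + 18 P\right) P = P^{\frac{3}{2}} \left(-24 + 18 P\right)$)
$S = \frac{12513}{9994}$ ($S = - \frac{28}{63 - 101} + \frac{271}{526} = - \frac{28}{63 - 101} + 271 \cdot \frac{1}{526} = - \frac{28}{-38} + \frac{271}{526} = \left(-28\right) \left(- \frac{1}{38}\right) + \frac{271}{526} = \frac{14}{19} + \frac{271}{526} = \frac{12513}{9994} \approx 1.2521$)
$1373 + S c{\left(-5 \right)} = 1373 + \frac{12513 \left(-5\right)^{\frac{3}{2}} \left(-24 + 18 \left(-5\right)\right)}{9994} = 1373 + \frac{12513 - 5 i \sqrt{5} \left(-24 - 90\right)}{9994} = 1373 + \frac{12513 - 5 i \sqrt{5} \left(-114\right)}{9994} = 1373 + \frac{12513 \cdot 570 i \sqrt{5}}{9994} = 1373 + \frac{187695 i \sqrt{5}}{263}$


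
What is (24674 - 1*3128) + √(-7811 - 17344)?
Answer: 21546 + 3*I*√2795 ≈ 21546.0 + 158.6*I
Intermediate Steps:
(24674 - 1*3128) + √(-7811 - 17344) = (24674 - 3128) + √(-25155) = 21546 + 3*I*√2795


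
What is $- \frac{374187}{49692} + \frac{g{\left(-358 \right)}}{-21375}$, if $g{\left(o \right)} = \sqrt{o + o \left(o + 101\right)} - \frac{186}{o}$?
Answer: $- \frac{159076761859}{21125311500} - \frac{16 \sqrt{358}}{21375} \approx -7.5443$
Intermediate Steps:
$g{\left(o \right)} = \sqrt{o + o \left(101 + o\right)} - \frac{186}{o}$
$- \frac{374187}{49692} + \frac{g{\left(-358 \right)}}{-21375} = - \frac{374187}{49692} + \frac{\frac{1}{-358} \left(-186 - 358 \sqrt{- 358 \left(102 - 358\right)}\right)}{-21375} = \left(-374187\right) \frac{1}{49692} + - \frac{-186 - 358 \sqrt{\left(-358\right) \left(-256\right)}}{358} \left(- \frac{1}{21375}\right) = - \frac{124729}{16564} + - \frac{-186 - 358 \sqrt{91648}}{358} \left(- \frac{1}{21375}\right) = - \frac{124729}{16564} + - \frac{-186 - 358 \cdot 16 \sqrt{358}}{358} \left(- \frac{1}{21375}\right) = - \frac{124729}{16564} + - \frac{-186 - 5728 \sqrt{358}}{358} \left(- \frac{1}{21375}\right) = - \frac{124729}{16564} + \left(\frac{93}{179} + 16 \sqrt{358}\right) \left(- \frac{1}{21375}\right) = - \frac{124729}{16564} - \left(\frac{31}{1275375} + \frac{16 \sqrt{358}}{21375}\right) = - \frac{159076761859}{21125311500} - \frac{16 \sqrt{358}}{21375}$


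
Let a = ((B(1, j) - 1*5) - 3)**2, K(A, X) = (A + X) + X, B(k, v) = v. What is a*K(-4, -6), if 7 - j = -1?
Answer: 0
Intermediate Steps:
j = 8 (j = 7 - 1*(-1) = 7 + 1 = 8)
K(A, X) = A + 2*X
a = 0 (a = ((8 - 1*5) - 3)**2 = ((8 - 5) - 3)**2 = (3 - 3)**2 = 0**2 = 0)
a*K(-4, -6) = 0*(-4 + 2*(-6)) = 0*(-4 - 12) = 0*(-16) = 0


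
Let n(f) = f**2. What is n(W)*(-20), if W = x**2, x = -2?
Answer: -320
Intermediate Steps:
W = 4 (W = (-2)**2 = 4)
n(W)*(-20) = 4**2*(-20) = 16*(-20) = -320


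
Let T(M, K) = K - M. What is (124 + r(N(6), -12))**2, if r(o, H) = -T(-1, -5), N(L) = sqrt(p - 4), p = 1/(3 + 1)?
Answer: 16384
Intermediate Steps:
p = 1/4 ≈ 0.25000
N(L) = I*sqrt(15)/2 (N(L) = sqrt(1/4 - 4) = sqrt(-15/4) = I*sqrt(15)/2)
r(o, H) = 4 (r(o, H) = -(-5 - 1*(-1)) = -(-5 + 1) = -1*(-4) = 4)
(124 + r(N(6), -12))**2 = (124 + 4)**2 = 128**2 = 16384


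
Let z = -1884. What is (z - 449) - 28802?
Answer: -31135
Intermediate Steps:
(z - 449) - 28802 = (-1884 - 449) - 28802 = -2333 - 28802 = -31135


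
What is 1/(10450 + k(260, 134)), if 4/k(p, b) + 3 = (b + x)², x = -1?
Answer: 8843/92409352 ≈ 9.5694e-5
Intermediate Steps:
k(p, b) = 4/(-3 + (-1 + b)²) (k(p, b) = 4/(-3 + (b - 1)²) = 4/(-3 + (-1 + b)²))
1/(10450 + k(260, 134)) = 1/(10450 + 4/(-3 + (-1 + 134)²)) = 1/(10450 + 4/(-3 + 133²)) = 1/(10450 + 4/(-3 + 17689)) = 1/(10450 + 4/17686) = 1/(10450 + 4*(1/17686)) = 1/(10450 + 2/8843) = 1/(92409352/8843) = 8843/92409352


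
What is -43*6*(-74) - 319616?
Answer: -300524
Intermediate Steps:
-43*6*(-74) - 319616 = -258*(-74) - 319616 = 19092 - 319616 = -300524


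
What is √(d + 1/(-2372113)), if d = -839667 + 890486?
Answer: √285954451785503698/2372113 ≈ 225.43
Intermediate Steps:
d = 50819
√(d + 1/(-2372113)) = √(50819 + 1/(-2372113)) = √(50819 - 1/2372113) = √(120548410546/2372113) = √285954451785503698/2372113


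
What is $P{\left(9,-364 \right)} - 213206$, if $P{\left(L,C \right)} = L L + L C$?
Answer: $-216401$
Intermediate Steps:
$P{\left(L,C \right)} = L^{2} + C L$
$P{\left(9,-364 \right)} - 213206 = 9 \left(-364 + 9\right) - 213206 = 9 \left(-355\right) - 213206 = -3195 - 213206 = -216401$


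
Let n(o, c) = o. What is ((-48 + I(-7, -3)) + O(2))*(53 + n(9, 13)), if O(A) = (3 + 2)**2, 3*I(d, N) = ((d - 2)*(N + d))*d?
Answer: -14446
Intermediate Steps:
I(d, N) = d*(-2 + d)*(N + d)/3 (I(d, N) = (((d - 2)*(N + d))*d)/3 = (((-2 + d)*(N + d))*d)/3 = (d*(-2 + d)*(N + d))/3 = d*(-2 + d)*(N + d)/3)
O(A) = 25 (O(A) = 5**2 = 25)
((-48 + I(-7, -3)) + O(2))*(53 + n(9, 13)) = ((-48 + (1/3)*(-7)*((-7)**2 - 2*(-3) - 2*(-7) - 3*(-7))) + 25)*(53 + 9) = ((-48 + (1/3)*(-7)*(49 + 6 + 14 + 21)) + 25)*62 = ((-48 + (1/3)*(-7)*90) + 25)*62 = ((-48 - 210) + 25)*62 = (-258 + 25)*62 = -233*62 = -14446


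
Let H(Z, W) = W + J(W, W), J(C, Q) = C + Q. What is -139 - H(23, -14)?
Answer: -97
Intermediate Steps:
H(Z, W) = 3*W (H(Z, W) = W + (W + W) = W + 2*W = 3*W)
-139 - H(23, -14) = -139 - 3*(-14) = -139 - 1*(-42) = -139 + 42 = -97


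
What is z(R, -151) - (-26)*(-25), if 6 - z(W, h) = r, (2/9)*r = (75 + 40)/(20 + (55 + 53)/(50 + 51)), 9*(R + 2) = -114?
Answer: -2845399/4256 ≈ -668.56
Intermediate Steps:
R = -44/3 (R = -2 + (1/9)*(-114) = -2 - 38/3 = -44/3 ≈ -14.667)
r = 104535/4256 (r = 9*((75 + 40)/(20 + (55 + 53)/(50 + 51)))/2 = 9*(115/(20 + 108/101))/2 = 9*(115/(2128/101))/2 = 9*(115*(101/2128))/2 = (9/2)*(11615/2128) = 104535/4256 ≈ 24.562)
z(W, h) = -78999/4256 (z(W, h) = 6 - 1*104535/4256 = 6 - 104535/4256 = -78999/4256)
z(R, -151) - (-26)*(-25) = -78999/4256 - (-26)*(-25) = -78999/4256 - 1*650 = -78999/4256 - 650 = -2845399/4256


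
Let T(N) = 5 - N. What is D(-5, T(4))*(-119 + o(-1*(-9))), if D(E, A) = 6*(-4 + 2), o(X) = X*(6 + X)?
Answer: -192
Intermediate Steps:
D(E, A) = -12 (D(E, A) = 6*(-2) = -12)
D(-5, T(4))*(-119 + o(-1*(-9))) = -12*(-119 + (-1*(-9))*(6 - 1*(-9))) = -12*(-119 + 9*(6 + 9)) = -12*(-119 + 9*15) = -12*(-119 + 135) = -12*16 = -192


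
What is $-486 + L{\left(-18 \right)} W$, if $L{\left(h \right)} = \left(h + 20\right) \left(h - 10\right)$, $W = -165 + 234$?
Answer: $-4350$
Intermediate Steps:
$W = 69$
$L{\left(h \right)} = \left(-10 + h\right) \left(20 + h\right)$ ($L{\left(h \right)} = \left(20 + h\right) \left(-10 + h\right) = \left(-10 + h\right) \left(20 + h\right)$)
$-486 + L{\left(-18 \right)} W = -486 + \left(-200 + \left(-18\right)^{2} + 10 \left(-18\right)\right) 69 = -486 + \left(-200 + 324 - 180\right) 69 = -486 - 3864 = -4350$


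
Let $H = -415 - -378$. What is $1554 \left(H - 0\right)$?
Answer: $-57498$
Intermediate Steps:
$H = -37$ ($H = -415 + 378 = -37$)
$1554 \left(H - 0\right) = 1554 \left(-37 - 0\right) = 1554 \left(-37 + 0\right) = 1554 \left(-37\right) = -57498$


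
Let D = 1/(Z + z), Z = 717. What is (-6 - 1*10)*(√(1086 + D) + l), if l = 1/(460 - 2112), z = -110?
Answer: 4/413 - 16*√400136221/607 ≈ -527.26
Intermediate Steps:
D = 1/607 (D = 1/(717 - 110) = 1/607 ≈ 0.0016474)
l = -1/1652 (l = 1/(-1652) = -1/1652 ≈ -0.00060533)
(-6 - 1*10)*(√(1086 + D) + l) = (-6 - 1*10)*(√(1086 + 1/607) - 1/1652) = (-6 - 10)*(√(659203/607) - 1/1652) = -16*(√400136221/607 - 1/1652) = -16*(-1/1652 + √400136221/607) = 4/413 - 16*√400136221/607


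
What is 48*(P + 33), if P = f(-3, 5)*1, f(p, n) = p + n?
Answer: 1680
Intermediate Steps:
f(p, n) = n + p
P = 2 (P = (5 - 3)*1 = 2*1 = 2)
48*(P + 33) = 48*(2 + 33) = 48*35 = 1680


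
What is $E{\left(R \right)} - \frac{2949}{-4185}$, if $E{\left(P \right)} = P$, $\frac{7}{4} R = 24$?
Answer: $\frac{140801}{9765} \approx 14.419$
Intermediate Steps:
$R = \frac{96}{7}$ ($R = \frac{4}{7} \cdot 24 = \frac{96}{7} \approx 13.714$)
$E{\left(R \right)} - \frac{2949}{-4185} = \frac{96}{7} - \frac{2949}{-4185} = \frac{96}{7} - 2949 \left(- \frac{1}{4185}\right) = \frac{96}{7} - - \frac{983}{1395} = \frac{96}{7} + \frac{983}{1395} = \frac{140801}{9765}$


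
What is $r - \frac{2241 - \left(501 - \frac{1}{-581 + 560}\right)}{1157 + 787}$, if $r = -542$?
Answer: $- \frac{22163147}{40824} \approx -542.89$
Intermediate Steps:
$r - \frac{2241 - \left(501 - \frac{1}{-581 + 560}\right)}{1157 + 787} = -542 - \frac{2241 - \left(501 - \frac{1}{-581 + 560}\right)}{1157 + 787} = -542 - \frac{2241 - \left(501 + \frac{1}{21}\right)}{1944} = -542 - \left(2241 - \frac{10522}{21}\right) \frac{1}{1944} = -542 - \frac{36539}{21} \cdot \frac{1}{1944} = -542 - \frac{36539}{40824} = - \frac{22163147}{40824}$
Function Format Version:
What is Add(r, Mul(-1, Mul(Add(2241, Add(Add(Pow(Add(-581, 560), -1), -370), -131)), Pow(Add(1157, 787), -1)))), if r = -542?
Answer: Rational(-22163147, 40824) ≈ -542.89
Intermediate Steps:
Add(r, Mul(-1, Mul(Add(2241, Add(Add(Pow(Add(-581, 560), -1), -370), -131)), Pow(Add(1157, 787), -1)))) = Add(-542, Mul(-1, Mul(Add(2241, Add(Add(Pow(Add(-581, 560), -1), -370), -131)), Pow(Add(1157, 787), -1)))) = Add(-542, Mul(-1, Mul(Add(2241, Add(Add(Pow(-21, -1), -370), -131)), Pow(1944, -1)))) = Add(-542, Mul(-1, Mul(Add(2241, Add(Add(Rational(-1, 21), -370), -131)), Rational(1, 1944)))) = Add(-542, Mul(-1, Mul(Add(2241, Add(Rational(-7771, 21), -131)), Rational(1, 1944)))) = Add(-542, Mul(-1, Mul(Add(2241, Rational(-10522, 21)), Rational(1, 1944)))) = Add(-542, Mul(-1, Mul(Rational(36539, 21), Rational(1, 1944)))) = Add(-542, Mul(-1, Rational(36539, 40824))) = Add(-542, Rational(-36539, 40824)) = Rational(-22163147, 40824)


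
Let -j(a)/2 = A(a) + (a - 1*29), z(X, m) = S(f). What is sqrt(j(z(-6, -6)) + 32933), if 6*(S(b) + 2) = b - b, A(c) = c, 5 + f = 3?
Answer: sqrt(32999) ≈ 181.66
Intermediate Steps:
f = -2 (f = -5 + 3 = -2)
S(b) = -2 (S(b) = -2 + (b - b)/6 = -2 + (1/6)*0 = -2 + 0 = -2)
z(X, m) = -2
j(a) = 58 - 4*a (j(a) = -2*(a + (a - 1*29)) = -2*(a + (a - 29)) = -2*(a + (-29 + a)) = -2*(-29 + 2*a) = 58 - 4*a)
sqrt(j(z(-6, -6)) + 32933) = sqrt((58 - 4*(-2)) + 32933) = sqrt((58 + 8) + 32933) = sqrt(66 + 32933) = sqrt(32999)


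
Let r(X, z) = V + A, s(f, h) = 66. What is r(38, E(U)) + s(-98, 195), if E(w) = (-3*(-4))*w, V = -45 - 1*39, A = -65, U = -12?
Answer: -83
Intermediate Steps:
V = -84 (V = -45 - 39 = -84)
E(w) = 12*w
r(X, z) = -149 (r(X, z) = -84 - 65 = -149)
r(38, E(U)) + s(-98, 195) = -149 + 66 = -83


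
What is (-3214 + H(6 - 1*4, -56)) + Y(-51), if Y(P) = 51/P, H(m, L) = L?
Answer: -3271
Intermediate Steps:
(-3214 + H(6 - 1*4, -56)) + Y(-51) = (-3214 - 56) + 51/(-51) = -3270 + 51*(-1/51) = -3270 - 1 = -3271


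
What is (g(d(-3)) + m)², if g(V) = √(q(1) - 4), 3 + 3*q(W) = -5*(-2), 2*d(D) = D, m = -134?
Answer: (402 - I*√15)²/9 ≈ 17954.0 - 345.99*I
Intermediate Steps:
d(D) = D/2
q(W) = 7/3 (q(W) = -1 + (-5*(-2))/3 = -1 + (⅓)*10 = -1 + 10/3 = 7/3)
g(V) = I*√15/3 (g(V) = √(7/3 - 4) = √(-5/3) = I*√15/3)
(g(d(-3)) + m)² = (I*√15/3 - 134)² = (-134 + I*√15/3)²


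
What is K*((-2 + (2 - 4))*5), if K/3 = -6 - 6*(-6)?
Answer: -1800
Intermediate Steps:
K = 90 (K = 3*(-6 - 6*(-6)) = 3*(-6 + 36) = 3*30 = 90)
K*((-2 + (2 - 4))*5) = 90*((-2 + (2 - 4))*5) = 90*((-2 - 2)*5) = 90*(-4*5) = 90*(-20) = -1800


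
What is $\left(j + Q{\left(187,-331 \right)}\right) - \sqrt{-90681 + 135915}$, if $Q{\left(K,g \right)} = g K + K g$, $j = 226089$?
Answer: $102295 - 3 \sqrt{5026} \approx 1.0208 \cdot 10^{5}$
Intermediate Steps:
$Q{\left(K,g \right)} = 2 K g$ ($Q{\left(K,g \right)} = K g + K g = 2 K g$)
$\left(j + Q{\left(187,-331 \right)}\right) - \sqrt{-90681 + 135915} = \left(226089 + 2 \cdot 187 \left(-331\right)\right) - \sqrt{-90681 + 135915} = \left(226089 - 123794\right) - \sqrt{45234} = 102295 - 3 \sqrt{5026}$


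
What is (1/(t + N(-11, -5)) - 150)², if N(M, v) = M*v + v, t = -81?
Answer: 21631801/961 ≈ 22510.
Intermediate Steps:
N(M, v) = v + M*v
(1/(t + N(-11, -5)) - 150)² = (1/(-81 - 5*(1 - 11)) - 150)² = (1/(-81 - 5*(-10)) - 150)² = (1/(-81 + 50) - 150)² = (1/(-31) - 150)² = (-1/31 - 150)² = (-4651/31)² = 21631801/961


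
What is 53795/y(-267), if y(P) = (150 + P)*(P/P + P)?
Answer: 7685/4446 ≈ 1.7285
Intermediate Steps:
y(P) = (1 + P)*(150 + P) (y(P) = (150 + P)*(1 + P) = (1 + P)*(150 + P))
53795/y(-267) = 53795/(150 + (-267)**2 + 151*(-267)) = 53795/(150 + 71289 - 40317) = 53795/31122 = 53795*(1/31122) = 7685/4446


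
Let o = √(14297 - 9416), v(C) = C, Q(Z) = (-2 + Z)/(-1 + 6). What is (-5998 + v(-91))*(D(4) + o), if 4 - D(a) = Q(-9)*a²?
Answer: -1193444/5 - 6089*√4881 ≈ -6.6409e+5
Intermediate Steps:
Q(Z) = -⅖ + Z/5 (Q(Z) = (-2 + Z)/5 = (-2 + Z)*(⅕) = -⅖ + Z/5)
D(a) = 4 + 11*a²/5 (D(a) = 4 - (-⅖ + (⅕)*(-9))*a² = 4 - (-⅖ - 9/5)*a² = 4 - (-11)*a²/5 = 4 + 11*a²/5)
o = √4881 ≈ 69.864
(-5998 + v(-91))*(D(4) + o) = (-5998 - 91)*((4 + (11/5)*4²) + √4881) = -6089*((4 + (11/5)*16) + √4881) = -6089*((4 + 176/5) + √4881) = -6089*(196/5 + √4881) = -1193444/5 - 6089*√4881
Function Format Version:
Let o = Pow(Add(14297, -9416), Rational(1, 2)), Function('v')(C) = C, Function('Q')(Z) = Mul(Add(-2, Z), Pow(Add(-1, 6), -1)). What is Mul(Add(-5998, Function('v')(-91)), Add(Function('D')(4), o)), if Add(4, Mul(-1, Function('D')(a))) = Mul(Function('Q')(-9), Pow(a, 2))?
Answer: Add(Rational(-1193444, 5), Mul(-6089, Pow(4881, Rational(1, 2)))) ≈ -6.6409e+5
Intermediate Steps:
Function('Q')(Z) = Add(Rational(-2, 5), Mul(Rational(1, 5), Z)) (Function('Q')(Z) = Mul(Add(-2, Z), Pow(5, -1)) = Mul(Add(-2, Z), Rational(1, 5)) = Add(Rational(-2, 5), Mul(Rational(1, 5), Z)))
Function('D')(a) = Add(4, Mul(Rational(11, 5), Pow(a, 2))) (Function('D')(a) = Add(4, Mul(-1, Mul(Add(Rational(-2, 5), Mul(Rational(1, 5), -9)), Pow(a, 2)))) = Add(4, Mul(-1, Mul(Add(Rational(-2, 5), Rational(-9, 5)), Pow(a, 2)))) = Add(4, Mul(-1, Mul(Rational(-11, 5), Pow(a, 2)))) = Add(4, Mul(Rational(11, 5), Pow(a, 2))))
o = Pow(4881, Rational(1, 2)) ≈ 69.864
Mul(Add(-5998, Function('v')(-91)), Add(Function('D')(4), o)) = Mul(Add(-5998, -91), Add(Add(4, Mul(Rational(11, 5), Pow(4, 2))), Pow(4881, Rational(1, 2)))) = Mul(-6089, Add(Add(4, Mul(Rational(11, 5), 16)), Pow(4881, Rational(1, 2)))) = Mul(-6089, Add(Add(4, Rational(176, 5)), Pow(4881, Rational(1, 2)))) = Mul(-6089, Add(Rational(196, 5), Pow(4881, Rational(1, 2)))) = Add(Rational(-1193444, 5), Mul(-6089, Pow(4881, Rational(1, 2))))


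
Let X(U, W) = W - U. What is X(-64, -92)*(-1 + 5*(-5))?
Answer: 728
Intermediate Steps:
X(-64, -92)*(-1 + 5*(-5)) = (-92 - 1*(-64))*(-1 + 5*(-5)) = (-92 + 64)*(-1 - 25) = -28*(-26) = 728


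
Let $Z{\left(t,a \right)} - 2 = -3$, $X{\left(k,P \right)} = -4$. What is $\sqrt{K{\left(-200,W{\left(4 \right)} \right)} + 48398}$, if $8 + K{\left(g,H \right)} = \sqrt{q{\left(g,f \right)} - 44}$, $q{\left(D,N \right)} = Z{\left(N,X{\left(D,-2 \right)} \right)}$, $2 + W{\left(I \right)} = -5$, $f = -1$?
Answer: $\sqrt{48390 + 3 i \sqrt{5}} \approx 219.98 + 0.015 i$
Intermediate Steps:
$W{\left(I \right)} = -7$ ($W{\left(I \right)} = -2 - 5 = -7$)
$Z{\left(t,a \right)} = -1$ ($Z{\left(t,a \right)} = 2 - 3 = -1$)
$q{\left(D,N \right)} = -1$
$K{\left(g,H \right)} = -8 + 3 i \sqrt{5}$ ($K{\left(g,H \right)} = -8 + \sqrt{-1 - 44} = -8 + \sqrt{-45} = -8 + 3 i \sqrt{5}$)
$\sqrt{K{\left(-200,W{\left(4 \right)} \right)} + 48398} = \sqrt{\left(-8 + 3 i \sqrt{5}\right) + 48398} = \sqrt{48390 + 3 i \sqrt{5}}$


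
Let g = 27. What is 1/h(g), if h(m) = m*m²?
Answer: 1/19683 ≈ 5.0805e-5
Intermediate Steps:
h(m) = m³
1/h(g) = 1/(27³) = 1/19683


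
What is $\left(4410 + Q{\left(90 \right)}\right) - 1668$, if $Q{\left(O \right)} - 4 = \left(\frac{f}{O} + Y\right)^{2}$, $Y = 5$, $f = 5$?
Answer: $\frac{897985}{324} \approx 2771.6$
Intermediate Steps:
$Q{\left(O \right)} = 4 + \left(5 + \frac{5}{O}\right)^{2}$ ($Q{\left(O \right)} = 4 + \left(\frac{5}{O} + 5\right)^{2} = 4 + \left(5 + \frac{5}{O}\right)^{2}$)
$\left(4410 + Q{\left(90 \right)}\right) - 1668 = \left(4410 + \left(29 + \frac{25}{8100} + \frac{50}{90}\right)\right) - 1668 = \left(4410 + \left(29 + 25 \cdot \frac{1}{8100} + 50 \cdot \frac{1}{90}\right)\right) - 1668 = \left(4410 + \left(29 + \frac{1}{324} + \frac{5}{9}\right)\right) - 1668 = \left(4410 + \frac{9577}{324}\right) - 1668 = \frac{1438417}{324} - 1668 = \frac{897985}{324}$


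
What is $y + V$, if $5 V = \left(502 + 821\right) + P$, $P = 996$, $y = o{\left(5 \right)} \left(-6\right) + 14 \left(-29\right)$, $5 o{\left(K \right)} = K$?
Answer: $\frac{259}{5} \approx 51.8$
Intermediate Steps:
$o{\left(K \right)} = \frac{K}{5}$
$y = -412$ ($y = \frac{1}{5} \cdot 5 \left(-6\right) + 14 \left(-29\right) = 1 \left(-6\right) - 406 = -6 - 406 = -412$)
$V = \frac{2319}{5}$ ($V = \frac{\left(502 + 821\right) + 996}{5} = \frac{1323 + 996}{5} = \frac{1}{5} \cdot 2319 = \frac{2319}{5} \approx 463.8$)
$y + V = -412 + \frac{2319}{5} = \frac{259}{5}$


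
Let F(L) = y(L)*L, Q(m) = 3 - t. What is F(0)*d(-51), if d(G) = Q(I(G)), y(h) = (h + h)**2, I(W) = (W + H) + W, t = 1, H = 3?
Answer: 0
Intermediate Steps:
I(W) = 3 + 2*W (I(W) = (W + 3) + W = (3 + W) + W = 3 + 2*W)
Q(m) = 2 (Q(m) = 3 - 1*1 = 3 - 1 = 2)
y(h) = 4*h**2 (y(h) = (2*h)**2 = 4*h**2)
d(G) = 2
F(L) = 4*L**3 (F(L) = (4*L**2)*L = 4*L**3)
F(0)*d(-51) = (4*0**3)*2 = (4*0)*2 = 0*2 = 0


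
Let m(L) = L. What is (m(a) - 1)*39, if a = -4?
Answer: -195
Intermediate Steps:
(m(a) - 1)*39 = (-4 - 1)*39 = -5*39 = -195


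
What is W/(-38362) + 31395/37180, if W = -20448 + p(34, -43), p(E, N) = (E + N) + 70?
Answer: 15095105/10971532 ≈ 1.3758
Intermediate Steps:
p(E, N) = 70 + E + N
W = -20387 (W = -20448 + (70 + 34 - 43) = -20448 + 61 = -20387)
W/(-38362) + 31395/37180 = -20387/(-38362) + 31395/37180 = -20387*(-1/38362) + 31395*(1/37180) = 20387/38362 + 483/572 = 15095105/10971532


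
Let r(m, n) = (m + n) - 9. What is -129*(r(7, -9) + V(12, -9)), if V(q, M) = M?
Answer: 2580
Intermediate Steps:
r(m, n) = -9 + m + n
-129*(r(7, -9) + V(12, -9)) = -129*((-9 + 7 - 9) - 9) = -129*(-11 - 9) = -129*(-20) = 2580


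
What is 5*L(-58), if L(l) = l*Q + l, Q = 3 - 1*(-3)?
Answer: -2030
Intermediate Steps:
Q = 6 (Q = 3 + 3 = 6)
L(l) = 7*l (L(l) = l*6 + l = 6*l + l = 7*l)
5*L(-58) = 5*(7*(-58)) = 5*(-406) = -2030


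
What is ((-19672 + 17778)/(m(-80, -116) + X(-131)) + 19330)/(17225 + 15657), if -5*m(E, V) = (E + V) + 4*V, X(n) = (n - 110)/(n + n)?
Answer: 336335511/572557825 ≈ 0.58743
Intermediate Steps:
X(n) = (-110 + n)/(2*n) (X(n) = (-110 + n)/((2*n)) = (-110 + n)*(1/(2*n)) = (-110 + n)/(2*n))
m(E, V) = -V - E/5 (m(E, V) = -((E + V) + 4*V)/5 = -(E + 5*V)/5 = -V - E/5)
((-19672 + 17778)/(m(-80, -116) + X(-131)) + 19330)/(17225 + 15657) = ((-19672 + 17778)/((-1*(-116) - ⅕*(-80)) + (½)*(-110 - 131)/(-131)) + 19330)/(17225 + 15657) = (-1894/((116 + 16) + (½)*(-1/131)*(-241)) + 19330)/32882 = (-1894/(132 + 241/262) + 19330)*(1/32882) = (-1894/34825/262 + 19330)*(1/32882) = (-1894*262/34825 + 19330)*(1/32882) = (-496228/34825 + 19330)*(1/32882) = (672671022/34825)*(1/32882) = 336335511/572557825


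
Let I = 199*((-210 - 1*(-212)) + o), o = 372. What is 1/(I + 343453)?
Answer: 1/417879 ≈ 2.3930e-6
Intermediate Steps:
I = 74426 (I = 199*((-210 - 1*(-212)) + 372) = 199*((-210 + 212) + 372) = 199*(2 + 372) = 199*374 = 74426)
1/(I + 343453) = 1/(74426 + 343453) = 1/417879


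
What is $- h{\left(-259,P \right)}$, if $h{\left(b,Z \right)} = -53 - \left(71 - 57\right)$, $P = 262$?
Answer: $67$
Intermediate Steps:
$h{\left(b,Z \right)} = -67$ ($h{\left(b,Z \right)} = -53 - \left(71 - 57\right) = -53 - 14 = -67$)
$- h{\left(-259,P \right)} = \left(-1\right) \left(-67\right) = 67$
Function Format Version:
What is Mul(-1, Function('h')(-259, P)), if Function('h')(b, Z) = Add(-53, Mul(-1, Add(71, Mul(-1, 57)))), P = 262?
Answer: 67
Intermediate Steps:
Function('h')(b, Z) = -67 (Function('h')(b, Z) = Add(-53, Mul(-1, Add(71, -57))) = Add(-53, Mul(-1, 14)) = Add(-53, -14) = -67)
Mul(-1, Function('h')(-259, P)) = Mul(-1, -67) = 67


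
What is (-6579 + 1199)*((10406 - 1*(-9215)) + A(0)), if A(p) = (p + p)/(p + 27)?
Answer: -105560980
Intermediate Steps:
A(p) = 2*p/(27 + p) (A(p) = (2*p)/(27 + p) = 2*p/(27 + p))
(-6579 + 1199)*((10406 - 1*(-9215)) + A(0)) = (-6579 + 1199)*((10406 - 1*(-9215)) + 2*0/(27 + 0)) = -5380*((10406 + 9215) + 2*0/27) = -5380*(19621 + 2*0*(1/27)) = -5380*(19621 + 0) = -5380*19621 = -105560980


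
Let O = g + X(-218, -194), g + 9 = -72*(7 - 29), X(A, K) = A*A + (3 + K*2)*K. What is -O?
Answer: -123789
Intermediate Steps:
X(A, K) = A² + K*(3 + 2*K) (X(A, K) = A² + (3 + 2*K)*K = A² + K*(3 + 2*K))
g = 1575 (g = -9 - 72*(7 - 29) = -9 - 72*(-22) = -9 + 1584 = 1575)
O = 123789 (O = 1575 + ((-218)² + 2*(-194)² + 3*(-194)) = 1575 + (47524 + 2*37636 - 582) = 1575 + (47524 + 75272 - 582) = 1575 + 122214 = 123789)
-O = -1*123789 = -123789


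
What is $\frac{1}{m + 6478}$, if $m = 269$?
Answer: $\frac{1}{6747} \approx 0.00014821$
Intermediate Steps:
$\frac{1}{m + 6478} = \frac{1}{269 + 6478} = \frac{1}{6747}$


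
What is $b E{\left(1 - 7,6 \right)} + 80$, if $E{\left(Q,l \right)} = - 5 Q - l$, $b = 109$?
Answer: $2696$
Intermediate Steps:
$E{\left(Q,l \right)} = - l - 5 Q$
$b E{\left(1 - 7,6 \right)} + 80 = 109 \left(\left(-1\right) 6 - 5 \left(1 - 7\right)\right) + 80 = 109 \left(-6 - 5 \left(1 - 7\right)\right) + 80 = 109 \left(-6 - -30\right) + 80 = 109 \left(-6 + 30\right) + 80 = 109 \cdot 24 + 80 = 2616 + 80 = 2696$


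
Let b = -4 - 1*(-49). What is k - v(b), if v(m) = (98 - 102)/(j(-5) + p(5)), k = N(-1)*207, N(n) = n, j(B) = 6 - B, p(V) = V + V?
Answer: -4343/21 ≈ -206.81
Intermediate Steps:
p(V) = 2*V
k = -207 (k = -1*207 = -207)
b = 45 (b = -4 + 49 = 45)
v(m) = -4/21 (v(m) = (98 - 102)/((6 - 1*(-5)) + 2*5) = -4/((6 + 5) + 10) = -4/(11 + 10) = -4/21)
k - v(b) = -207 - 1*(-4/21) = -207 + 4/21 = -4343/21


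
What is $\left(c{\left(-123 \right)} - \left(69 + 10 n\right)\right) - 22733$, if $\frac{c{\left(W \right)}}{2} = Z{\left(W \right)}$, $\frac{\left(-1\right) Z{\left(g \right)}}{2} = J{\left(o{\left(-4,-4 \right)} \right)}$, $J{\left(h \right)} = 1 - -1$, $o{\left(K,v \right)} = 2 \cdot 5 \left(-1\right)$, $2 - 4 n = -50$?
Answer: $-22940$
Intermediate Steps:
$n = 13$ ($n = \frac{1}{2} - - \frac{25}{2} = \frac{1}{2} + \frac{25}{2} = 13$)
$o{\left(K,v \right)} = -10$ ($o{\left(K,v \right)} = 10 \left(-1\right) = -10$)
$J{\left(h \right)} = 2$ ($J{\left(h \right)} = 1 + 1 = 2$)
$Z{\left(g \right)} = -4$ ($Z{\left(g \right)} = \left(-2\right) 2 = -4$)
$c{\left(W \right)} = -8$ ($c{\left(W \right)} = 2 \left(-4\right) = -8$)
$\left(c{\left(-123 \right)} - \left(69 + 10 n\right)\right) - 22733 = \left(-8 - 199\right) - 22733 = -207 - 22733 = -22940$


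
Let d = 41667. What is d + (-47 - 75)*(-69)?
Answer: 50085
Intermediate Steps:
d + (-47 - 75)*(-69) = 41667 + (-47 - 75)*(-69) = 41667 - 122*(-69) = 41667 + 8418 = 50085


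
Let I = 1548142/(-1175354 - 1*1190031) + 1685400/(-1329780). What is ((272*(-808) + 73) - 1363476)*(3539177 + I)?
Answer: -293739568491910238346181/52424027755 ≈ -5.6031e+12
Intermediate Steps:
I = -100755135796/52424027755 (I = 1548142/(-1175354 - 1190031) + 1685400*(-1/1329780) = 1548142/(-2365385) - 28090/22163 = 1548142*(-1/2365385) - 28090/22163 = -1548142/2365385 - 28090/22163 = -100755135796/52424027755 ≈ -1.9219)
((272*(-808) + 73) - 1363476)*(3539177 + I) = ((272*(-808) + 73) - 1363476)*(3539177 - 100755135796/52424027755) = ((-219776 + 73) - 1363476)*(185537812522721839/52424027755) = (-219703 - 1363476)*(185537812522721839/52424027755) = -1583179*185537812522721839/52424027755 = -293739568491910238346181/52424027755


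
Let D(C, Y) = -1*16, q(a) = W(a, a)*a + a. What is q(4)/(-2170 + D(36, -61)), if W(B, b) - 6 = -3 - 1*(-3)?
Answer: -14/1093 ≈ -0.012809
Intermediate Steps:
W(B, b) = 6 (W(B, b) = 6 + (-3 - 1*(-3)) = 6 + (-3 + 3) = 6 + 0 = 6)
q(a) = 7*a (q(a) = 6*a + a = 7*a)
D(C, Y) = -16
q(4)/(-2170 + D(36, -61)) = (7*4)/(-2170 - 16) = 28/(-2186) = -1/2186*28 = -14/1093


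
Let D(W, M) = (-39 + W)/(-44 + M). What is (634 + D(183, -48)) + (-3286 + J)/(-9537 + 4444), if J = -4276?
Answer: 74256704/117139 ≈ 633.92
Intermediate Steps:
D(W, M) = (-39 + W)/(-44 + M)
(634 + D(183, -48)) + (-3286 + J)/(-9537 + 4444) = (634 + (-39 + 183)/(-44 - 48)) + (-3286 - 4276)/(-9537 + 4444) = (634 + 144/(-92)) - 7562/(-5093) = (634 - 1/92*144) - 7562*(-1/5093) = (634 - 36/23) + 7562/5093 = 14546/23 + 7562/5093 = 74256704/117139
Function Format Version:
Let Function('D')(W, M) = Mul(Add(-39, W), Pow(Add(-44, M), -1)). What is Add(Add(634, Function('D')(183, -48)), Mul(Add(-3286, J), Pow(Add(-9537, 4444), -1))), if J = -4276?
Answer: Rational(74256704, 117139) ≈ 633.92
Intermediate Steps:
Function('D')(W, M) = Mul(Pow(Add(-44, M), -1), Add(-39, W))
Add(Add(634, Function('D')(183, -48)), Mul(Add(-3286, J), Pow(Add(-9537, 4444), -1))) = Add(Add(634, Mul(Pow(Add(-44, -48), -1), Add(-39, 183))), Mul(Add(-3286, -4276), Pow(Add(-9537, 4444), -1))) = Add(Add(634, Mul(Pow(-92, -1), 144)), Mul(-7562, Pow(-5093, -1))) = Add(Add(634, Mul(Rational(-1, 92), 144)), Mul(-7562, Rational(-1, 5093))) = Add(Add(634, Rational(-36, 23)), Rational(7562, 5093)) = Add(Rational(14546, 23), Rational(7562, 5093)) = Rational(74256704, 117139)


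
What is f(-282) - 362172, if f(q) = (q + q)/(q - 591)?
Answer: -105391864/291 ≈ -3.6217e+5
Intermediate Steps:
f(q) = 2*q/(-591 + q) (f(q) = (2*q)/(-591 + q) = 2*q/(-591 + q))
f(-282) - 362172 = 2*(-282)/(-591 - 282) - 362172 = 2*(-282)/(-873) - 362172 = 2*(-282)*(-1/873) - 362172 = 188/291 - 362172 = -105391864/291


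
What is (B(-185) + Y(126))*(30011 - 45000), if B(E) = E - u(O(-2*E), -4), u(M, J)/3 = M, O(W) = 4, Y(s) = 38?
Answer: 2383251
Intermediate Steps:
u(M, J) = 3*M
B(E) = -12 + E (B(E) = E - 3*4 = E - 1*12 = E - 12 = -12 + E)
(B(-185) + Y(126))*(30011 - 45000) = ((-12 - 185) + 38)*(30011 - 45000) = (-197 + 38)*(-14989) = -159*(-14989) = 2383251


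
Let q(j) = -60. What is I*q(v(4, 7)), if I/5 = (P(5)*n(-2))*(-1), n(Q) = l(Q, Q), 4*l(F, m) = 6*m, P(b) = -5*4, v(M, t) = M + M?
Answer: 18000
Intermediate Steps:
v(M, t) = 2*M
P(b) = -20
l(F, m) = 3*m/2 (l(F, m) = (6*m)/4 = 3*m/2)
n(Q) = 3*Q/2
I = -300 (I = 5*(-30*(-2)*(-1)) = 5*(-20*(-3)*(-1)) = 5*(60*(-1)) = 5*(-60) = -300)
I*q(v(4, 7)) = -300*(-60) = 18000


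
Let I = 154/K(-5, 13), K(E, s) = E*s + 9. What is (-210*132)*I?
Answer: 76230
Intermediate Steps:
K(E, s) = 9 + E*s
I = -11/4 (I = 154/(9 - 5*13) = 154/(9 - 65) = 154/(-56) = 154*(-1/56) = -11/4 ≈ -2.7500)
(-210*132)*I = -210*132*(-11/4) = -27720*(-11/4) = 76230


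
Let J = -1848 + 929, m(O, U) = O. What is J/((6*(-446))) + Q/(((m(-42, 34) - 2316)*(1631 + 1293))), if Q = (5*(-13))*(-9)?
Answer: 175965233/512512872 ≈ 0.34334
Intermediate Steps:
J = -919
Q = 585 (Q = -65*(-9) = 585)
J/((6*(-446))) + Q/(((m(-42, 34) - 2316)*(1631 + 1293))) = -919/(6*(-446)) + 585/(((-42 - 2316)*(1631 + 1293))) = -919/(-2676) + 585/((-2358*2924)) = -919*(-1/2676) + 585/(-6894792) = 919/2676 + 585*(-1/6894792) = 919/2676 - 65/766088 = 175965233/512512872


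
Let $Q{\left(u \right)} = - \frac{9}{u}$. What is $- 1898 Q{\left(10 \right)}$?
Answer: $\frac{8541}{5} \approx 1708.2$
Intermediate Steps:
$- 1898 Q{\left(10 \right)} = - 1898 \left(- \frac{9}{10}\right) = - 1898 \left(\left(-9\right) \frac{1}{10}\right) = \left(-1898\right) \left(- \frac{9}{10}\right) = \frac{8541}{5}$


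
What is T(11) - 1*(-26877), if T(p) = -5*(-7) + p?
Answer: 26923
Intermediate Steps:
T(p) = 35 + p
T(11) - 1*(-26877) = (35 + 11) - 1*(-26877) = 46 + 26877 = 26923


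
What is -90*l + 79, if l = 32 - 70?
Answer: 3499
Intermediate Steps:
l = -38
-90*l + 79 = -90*(-38) + 79 = 3420 + 79 = 3499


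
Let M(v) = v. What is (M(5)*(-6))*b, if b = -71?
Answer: 2130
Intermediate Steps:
(M(5)*(-6))*b = (5*(-6))*(-71) = -30*(-71) = 2130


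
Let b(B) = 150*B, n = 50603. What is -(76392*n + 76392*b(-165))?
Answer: -1974962376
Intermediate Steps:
-(76392*n + 76392*b(-165)) = -76392/(1/(150*(-165) + 50603)) = -76392/(1/(-24750 + 50603)) = -76392/(1/25853) = -76392/1/25853 = -76392*25853 = -1974962376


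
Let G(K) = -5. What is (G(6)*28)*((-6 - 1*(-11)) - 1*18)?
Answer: 1820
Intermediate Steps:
(G(6)*28)*((-6 - 1*(-11)) - 1*18) = (-5*28)*((-6 - 1*(-11)) - 1*18) = -140*((-6 + 11) - 18) = -140*(5 - 18) = -140*(-13) = 1820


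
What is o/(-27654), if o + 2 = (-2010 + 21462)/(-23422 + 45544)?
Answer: 2066/50980149 ≈ 4.0526e-5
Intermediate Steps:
o = -4132/3687 (o = -2 + (-2010 + 21462)/(-23422 + 45544) = -2 + 19452/22122 = -2 + 19452*(1/22122) = -2 + 3242/3687 = -4132/3687 ≈ -1.1207)
o/(-27654) = -4132/3687/(-27654) = -4132/3687*(-1/27654) = 2066/50980149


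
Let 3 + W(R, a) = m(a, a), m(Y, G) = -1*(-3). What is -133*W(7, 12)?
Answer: 0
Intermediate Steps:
m(Y, G) = 3
W(R, a) = 0 (W(R, a) = -3 + 3 = 0)
-133*W(7, 12) = -133*0 = 0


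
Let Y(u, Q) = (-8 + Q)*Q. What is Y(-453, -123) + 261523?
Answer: 277636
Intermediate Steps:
Y(u, Q) = Q*(-8 + Q)
Y(-453, -123) + 261523 = -123*(-8 - 123) + 261523 = -123*(-131) + 261523 = 16113 + 261523 = 277636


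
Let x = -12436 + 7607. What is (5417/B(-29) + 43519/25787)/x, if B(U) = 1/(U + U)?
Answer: 8101870863/124525423 ≈ 65.062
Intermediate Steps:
x = -4829
B(U) = 1/(2*U)
(5417/B(-29) + 43519/25787)/x = (5417/(((1/2)/(-29))) + 43519/25787)/(-4829) = (5417/(((1/2)*(-1/29))) + 43519*(1/25787))*(-1/4829) = (5417/(-1/58) + 43519/25787)*(-1/4829) = (5417*(-58) + 43519/25787)*(-1/4829) = (-314186 + 43519/25787)*(-1/4829) = -8101870863/25787*(-1/4829) = 8101870863/124525423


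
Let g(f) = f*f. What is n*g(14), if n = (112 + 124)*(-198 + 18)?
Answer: -8326080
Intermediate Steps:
n = -42480 (n = 236*(-180) = -42480)
g(f) = f**2
n*g(14) = -42480*14**2 = -42480*196 = -8326080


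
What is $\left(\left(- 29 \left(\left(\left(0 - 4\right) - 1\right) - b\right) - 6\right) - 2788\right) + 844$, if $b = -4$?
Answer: $-1921$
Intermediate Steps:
$\left(\left(- 29 \left(\left(\left(0 - 4\right) - 1\right) - b\right) - 6\right) - 2788\right) + 844 = \left(\left(- 29 \left(\left(\left(0 - 4\right) - 1\right) - -4\right) - 6\right) - 2788\right) + 844 = \left(\left(- 29 \left(\left(-4 - 1\right) + 4\right) - 6\right) - 2788\right) + 844 = \left(\left(- 29 \left(-5 + 4\right) - 6\right) - 2788\right) + 844 = \left(\left(\left(-29\right) \left(-1\right) - 6\right) - 2788\right) + 844 = \left(\left(29 - 6\right) - 2788\right) + 844 = \left(23 - 2788\right) + 844 = -2765 + 844 = -1921$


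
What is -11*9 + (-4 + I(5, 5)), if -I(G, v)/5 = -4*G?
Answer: -3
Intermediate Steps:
I(G, v) = 20*G (I(G, v) = -(-20)*G = 20*G)
-11*9 + (-4 + I(5, 5)) = -11*9 + (-4 + 20*5) = -99 + (-4 + 100) = -99 + 96 = -3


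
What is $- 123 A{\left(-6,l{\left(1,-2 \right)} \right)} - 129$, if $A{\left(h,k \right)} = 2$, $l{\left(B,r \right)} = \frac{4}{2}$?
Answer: $-375$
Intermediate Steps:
$l{\left(B,r \right)} = 2$ ($l{\left(B,r \right)} = 4 \cdot \frac{1}{2} = 2$)
$- 123 A{\left(-6,l{\left(1,-2 \right)} \right)} - 129 = \left(-123\right) 2 - 129 = -246 - 129 = -375$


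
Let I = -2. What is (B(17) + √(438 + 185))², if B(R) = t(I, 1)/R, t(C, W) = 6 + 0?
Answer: 180083/289 + 12*√623/17 ≈ 640.74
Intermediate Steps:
t(C, W) = 6
B(R) = 6/R
(B(17) + √(438 + 185))² = (6/17 + √(438 + 185))² = (6*(1/17) + √623)² = (6/17 + √623)²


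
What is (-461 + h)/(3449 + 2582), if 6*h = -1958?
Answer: -2362/18093 ≈ -0.13055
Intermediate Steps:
h = -979/3 (h = (⅙)*(-1958) = -979/3 ≈ -326.33)
(-461 + h)/(3449 + 2582) = (-461 - 979/3)/(3449 + 2582) = -2362/3/6031 = -2362/3*1/6031 = -2362/18093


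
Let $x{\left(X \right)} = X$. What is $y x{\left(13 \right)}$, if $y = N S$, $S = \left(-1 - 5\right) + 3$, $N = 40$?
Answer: $-1560$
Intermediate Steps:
$S = -3$ ($S = -6 + 3 = -3$)
$y = -120$ ($y = 40 \left(-3\right) = -120$)
$y x{\left(13 \right)} = \left(-120\right) 13 = -1560$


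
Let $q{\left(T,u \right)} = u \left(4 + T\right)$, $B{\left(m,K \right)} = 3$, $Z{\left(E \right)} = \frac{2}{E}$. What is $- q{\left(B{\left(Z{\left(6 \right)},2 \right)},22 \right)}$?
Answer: $-154$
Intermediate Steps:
$- q{\left(B{\left(Z{\left(6 \right)},2 \right)},22 \right)} = - 22 \left(4 + 3\right) = - 22 \cdot 7 = \left(-1\right) 154 = -154$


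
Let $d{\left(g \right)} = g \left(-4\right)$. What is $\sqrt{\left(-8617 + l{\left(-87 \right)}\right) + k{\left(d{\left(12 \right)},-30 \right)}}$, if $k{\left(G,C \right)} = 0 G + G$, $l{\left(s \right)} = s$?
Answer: $4 i \sqrt{547} \approx 93.552 i$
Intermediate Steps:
$d{\left(g \right)} = - 4 g$
$k{\left(G,C \right)} = G$ ($k{\left(G,C \right)} = 0 + G = G$)
$\sqrt{\left(-8617 + l{\left(-87 \right)}\right) + k{\left(d{\left(12 \right)},-30 \right)}} = \sqrt{\left(-8617 - 87\right) - 48} = \sqrt{-8704 - 48} = \sqrt{-8752} = 4 i \sqrt{547}$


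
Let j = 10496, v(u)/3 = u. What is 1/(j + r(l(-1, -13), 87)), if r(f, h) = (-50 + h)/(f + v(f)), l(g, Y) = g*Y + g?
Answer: 48/503845 ≈ 9.5267e-5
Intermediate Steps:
l(g, Y) = g + Y*g (l(g, Y) = Y*g + g = g + Y*g)
v(u) = 3*u
r(f, h) = (-50 + h)/(4*f) (r(f, h) = (-50 + h)/(f + 3*f) = (-50 + h)/((4*f)) = (-50 + h)*(1/(4*f)) = (-50 + h)/(4*f))
1/(j + r(l(-1, -13), 87)) = 1/(10496 + (-50 + 87)/(4*((-(1 - 13))))) = 1/(10496 + (¼)*37/(-1*(-12))) = 1/(10496 + (¼)*37/12) = 1/(10496 + (¼)*(1/12)*37) = 1/(10496 + 37/48) = 1/(503845/48) = 48/503845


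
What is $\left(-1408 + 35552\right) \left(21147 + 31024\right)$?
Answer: $1781326624$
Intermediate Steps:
$\left(-1408 + 35552\right) \left(21147 + 31024\right) = 34144 \cdot 52171 = 1781326624$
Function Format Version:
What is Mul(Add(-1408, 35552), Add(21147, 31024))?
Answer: 1781326624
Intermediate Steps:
Mul(Add(-1408, 35552), Add(21147, 31024)) = Mul(34144, 52171) = 1781326624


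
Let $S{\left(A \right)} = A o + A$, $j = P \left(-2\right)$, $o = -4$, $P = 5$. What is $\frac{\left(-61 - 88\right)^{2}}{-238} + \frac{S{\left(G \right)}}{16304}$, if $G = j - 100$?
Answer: $- \frac{90471641}{970088} \approx -93.261$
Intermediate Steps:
$j = -10$ ($j = 5 \left(-2\right) = -10$)
$G = -110$ ($G = -10 - 100 = -110$)
$S{\left(A \right)} = - 3 A$ ($S{\left(A \right)} = A \left(-4\right) + A = - 4 A + A = - 3 A$)
$\frac{\left(-61 - 88\right)^{2}}{-238} + \frac{S{\left(G \right)}}{16304} = \frac{\left(-61 - 88\right)^{2}}{-238} + \frac{\left(-3\right) \left(-110\right)}{16304} = \left(-149\right)^{2} \left(- \frac{1}{238}\right) + 330 \cdot \frac{1}{16304} = 22201 \left(- \frac{1}{238}\right) + \frac{165}{8152} = - \frac{22201}{238} + \frac{165}{8152} = - \frac{90471641}{970088}$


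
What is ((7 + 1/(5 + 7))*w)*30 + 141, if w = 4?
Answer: 991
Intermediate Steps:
((7 + 1/(5 + 7))*w)*30 + 141 = ((7 + 1/(5 + 7))*4)*30 + 141 = ((7 + 1/12)*4)*30 + 141 = ((85/12)*4)*30 + 141 = (85/3)*30 + 141 = 850 + 141 = 991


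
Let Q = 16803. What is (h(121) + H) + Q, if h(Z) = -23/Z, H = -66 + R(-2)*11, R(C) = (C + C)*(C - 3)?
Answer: 2051774/121 ≈ 16957.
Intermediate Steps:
R(C) = 2*C*(-3 + C) (R(C) = (2*C)*(-3 + C) = 2*C*(-3 + C))
H = 154 (H = -66 + (2*(-2)*(-3 - 2))*11 = -66 + (2*(-2)*(-5))*11 = -66 + 20*11 = -66 + 220 = 154)
(h(121) + H) + Q = (-23/121 + 154) + 16803 = 18611/121 + 16803 = 2051774/121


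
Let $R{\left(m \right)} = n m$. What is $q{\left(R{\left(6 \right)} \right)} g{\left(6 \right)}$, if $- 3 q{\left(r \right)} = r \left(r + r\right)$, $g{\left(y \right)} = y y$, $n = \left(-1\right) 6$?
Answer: $-31104$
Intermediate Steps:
$n = -6$
$g{\left(y \right)} = y^{2}$
$R{\left(m \right)} = - 6 m$
$q{\left(r \right)} = - \frac{2 r^{2}}{3}$ ($q{\left(r \right)} = - \frac{r \left(r + r\right)}{3} = - \frac{r 2 r}{3} = - \frac{2 r^{2}}{3}$)
$q{\left(R{\left(6 \right)} \right)} g{\left(6 \right)} = - \frac{2 \left(\left(-6\right) 6\right)^{2}}{3} \cdot 6^{2} = - \frac{2 \left(-36\right)^{2}}{3} \cdot 36 = \left(- \frac{2}{3}\right) 1296 \cdot 36 = \left(-864\right) 36 = -31104$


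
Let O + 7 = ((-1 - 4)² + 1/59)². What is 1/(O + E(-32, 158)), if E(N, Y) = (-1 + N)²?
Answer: 3481/5945018 ≈ 0.00058553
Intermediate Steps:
O = 2154209/3481 (O = -7 + ((-1 - 4)² + 1/59)² = -7 + ((-5)² + 1/59)² = -7 + (25 + 1/59)² = -7 + (1476/59)² = -7 + 2178576/3481 = 2154209/3481 ≈ 618.85)
1/(O + E(-32, 158)) = 1/(2154209/3481 + (-1 - 32)²) = 1/(2154209/3481 + (-33)²) = 1/(2154209/3481 + 1089) = 1/(5945018/3481) = 3481/5945018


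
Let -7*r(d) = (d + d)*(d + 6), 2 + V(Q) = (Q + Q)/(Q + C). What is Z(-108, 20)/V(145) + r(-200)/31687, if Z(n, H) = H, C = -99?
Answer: 94349740/21959091 ≈ 4.2966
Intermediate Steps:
V(Q) = -2 + 2*Q/(-99 + Q) (V(Q) = -2 + (Q + Q)/(Q - 99) = -2 + (2*Q)/(-99 + Q) = -2 + 2*Q/(-99 + Q))
r(d) = -2*d*(6 + d)/7 (r(d) = -(d + d)*(d + 6)/7 = -2*d*(6 + d)/7)
Z(-108, 20)/V(145) + r(-200)/31687 = 20/((198/(-99 + 145))) - 2/7*(-200)*(6 - 200)/31687 = 20/((198/46)) - 2/7*(-200)*(-194)*(1/31687) = 20/((198*(1/46))) - 77600/7*1/31687 = 20/(99/23) - 77600/221809 = 20*(23/99) - 77600/221809 = 460/99 - 77600/221809 = 94349740/21959091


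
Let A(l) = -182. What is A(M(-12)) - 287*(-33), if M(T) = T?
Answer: 9289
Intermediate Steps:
A(M(-12)) - 287*(-33) = -182 - 287*(-33) = -182 - 1*(-9471) = -182 + 9471 = 9289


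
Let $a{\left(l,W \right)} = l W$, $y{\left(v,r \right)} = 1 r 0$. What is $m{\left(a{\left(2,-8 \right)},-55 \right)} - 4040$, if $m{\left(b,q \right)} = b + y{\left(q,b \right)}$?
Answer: $-4056$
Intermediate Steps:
$y{\left(v,r \right)} = 0$ ($y{\left(v,r \right)} = r 0 = 0$)
$a{\left(l,W \right)} = W l$
$m{\left(b,q \right)} = b$ ($m{\left(b,q \right)} = b + 0 = b$)
$m{\left(a{\left(2,-8 \right)},-55 \right)} - 4040 = \left(-8\right) 2 - 4040 = -16 - 4040 = -4056$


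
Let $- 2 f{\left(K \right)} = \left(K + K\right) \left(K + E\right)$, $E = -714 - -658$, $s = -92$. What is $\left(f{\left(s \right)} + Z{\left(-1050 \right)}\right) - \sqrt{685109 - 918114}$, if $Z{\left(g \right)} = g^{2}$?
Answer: $1088884 - i \sqrt{233005} \approx 1.0889 \cdot 10^{6} - 482.71 i$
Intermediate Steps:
$E = -56$ ($E = -714 + 658 = -56$)
$f{\left(K \right)} = - K \left(-56 + K\right)$ ($f{\left(K \right)} = - \frac{\left(K + K\right) \left(K - 56\right)}{2} = - \frac{2 K \left(-56 + K\right)}{2} = - K \left(-56 + K\right)$)
$\left(f{\left(s \right)} + Z{\left(-1050 \right)}\right) - \sqrt{685109 - 918114} = \left(- 92 \left(56 - -92\right) + \left(-1050\right)^{2}\right) - \sqrt{685109 - 918114} = \left(- 92 \left(56 + 92\right) + 1102500\right) - \sqrt{-233005} = \left(\left(-92\right) 148 + 1102500\right) - i \sqrt{233005} = \left(-13616 + 1102500\right) - i \sqrt{233005} = 1088884 - i \sqrt{233005}$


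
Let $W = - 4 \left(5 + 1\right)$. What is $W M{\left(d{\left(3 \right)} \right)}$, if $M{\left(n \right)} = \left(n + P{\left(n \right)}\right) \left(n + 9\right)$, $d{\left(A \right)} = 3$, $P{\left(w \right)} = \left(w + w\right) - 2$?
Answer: $-2016$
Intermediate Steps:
$W = -24$ ($W = \left(-4\right) 6 = -24$)
$P{\left(w \right)} = -2 + 2 w$ ($P{\left(w \right)} = 2 w - 2 = -2 + 2 w$)
$M{\left(n \right)} = \left(-2 + 3 n\right) \left(9 + n\right)$ ($M{\left(n \right)} = \left(n + \left(-2 + 2 n\right)\right) \left(n + 9\right) = \left(-2 + 3 n\right) \left(9 + n\right)$)
$W M{\left(d{\left(3 \right)} \right)} = - 24 \left(-18 + 3 \cdot 3^{2} + 25 \cdot 3\right) = - 24 \left(-18 + 3 \cdot 9 + 75\right) = - 24 \left(-18 + 27 + 75\right) = \left(-24\right) 84 = -2016$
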